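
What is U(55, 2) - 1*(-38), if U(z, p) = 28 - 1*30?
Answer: 36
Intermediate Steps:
U(z, p) = -2 (U(z, p) = 28 - 30 = -2)
U(55, 2) - 1*(-38) = -2 - 1*(-38) = -2 + 38 = 36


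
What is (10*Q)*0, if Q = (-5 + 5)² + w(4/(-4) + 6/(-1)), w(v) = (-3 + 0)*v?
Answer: 0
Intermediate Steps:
w(v) = -3*v
Q = 21 (Q = (-5 + 5)² - 3*(4/(-4) + 6/(-1)) = 0² - 3*(4*(-¼) + 6*(-1)) = 0 - 3*(-1 - 6) = 0 - 3*(-7) = 0 + 21 = 21)
(10*Q)*0 = (10*21)*0 = 210*0 = 0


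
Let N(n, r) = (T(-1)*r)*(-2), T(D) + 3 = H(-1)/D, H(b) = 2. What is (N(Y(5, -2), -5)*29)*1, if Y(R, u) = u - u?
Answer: -1450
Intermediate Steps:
Y(R, u) = 0
T(D) = -3 + 2/D
N(n, r) = 10*r (N(n, r) = ((-3 + 2/(-1))*r)*(-2) = ((-3 + 2*(-1))*r)*(-2) = ((-3 - 2)*r)*(-2) = -5*r*(-2) = 10*r)
(N(Y(5, -2), -5)*29)*1 = ((10*(-5))*29)*1 = -50*29*1 = -1450*1 = -1450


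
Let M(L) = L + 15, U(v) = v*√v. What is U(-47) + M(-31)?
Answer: -16 - 47*I*√47 ≈ -16.0 - 322.22*I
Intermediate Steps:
U(v) = v^(3/2)
M(L) = 15 + L
U(-47) + M(-31) = (-47)^(3/2) + (15 - 31) = -47*I*√47 - 16 = -16 - 47*I*√47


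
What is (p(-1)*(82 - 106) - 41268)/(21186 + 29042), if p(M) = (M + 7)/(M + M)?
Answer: -10299/12557 ≈ -0.82018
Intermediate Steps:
p(M) = (7 + M)/(2*M) (p(M) = (7 + M)/((2*M)) = (7 + M)*(1/(2*M)) = (7 + M)/(2*M))
(p(-1)*(82 - 106) - 41268)/(21186 + 29042) = (((½)*(7 - 1)/(-1))*(82 - 106) - 41268)/(21186 + 29042) = (((½)*(-1)*6)*(-24) - 41268)/50228 = (-3*(-24) - 41268)*(1/50228) = (72 - 41268)*(1/50228) = -41196*1/50228 = -10299/12557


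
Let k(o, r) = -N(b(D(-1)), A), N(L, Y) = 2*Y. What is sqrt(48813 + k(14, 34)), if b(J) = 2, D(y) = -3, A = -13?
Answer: sqrt(48839) ≈ 221.00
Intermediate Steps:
k(o, r) = 26 (k(o, r) = -2*(-13) = -1*(-26) = 26)
sqrt(48813 + k(14, 34)) = sqrt(48813 + 26) = sqrt(48839)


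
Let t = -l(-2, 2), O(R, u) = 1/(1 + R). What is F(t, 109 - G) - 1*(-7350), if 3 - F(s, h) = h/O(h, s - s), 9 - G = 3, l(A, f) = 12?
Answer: -3359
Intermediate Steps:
G = 6 (G = 9 - 1*3 = 9 - 3 = 6)
t = -12 (t = -1*12 = -12)
F(s, h) = 3 - h*(1 + h) (F(s, h) = 3 - h/(1/(1 + h)) = 3 - h*(1 + h))
F(t, 109 - G) - 1*(-7350) = (3 - (109 - 1*6)*(1 + (109 - 1*6))) - 1*(-7350) = (3 - (109 - 6)*(1 + (109 - 6))) + 7350 = (3 - 1*103*(1 + 103)) + 7350 = (3 - 1*103*104) + 7350 = (3 - 10712) + 7350 = -10709 + 7350 = -3359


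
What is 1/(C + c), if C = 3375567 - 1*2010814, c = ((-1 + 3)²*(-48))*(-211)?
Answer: 1/1405265 ≈ 7.1161e-7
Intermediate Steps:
c = 40512 (c = (2²*(-48))*(-211) = (4*(-48))*(-211) = -192*(-211) = 40512)
C = 1364753 (C = 3375567 - 2010814 = 1364753)
1/(C + c) = 1/(1364753 + 40512) = 1/1405265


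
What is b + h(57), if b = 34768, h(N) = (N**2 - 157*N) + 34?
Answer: 29102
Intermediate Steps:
h(N) = 34 + N**2 - 157*N
b + h(57) = 34768 + (34 + 57**2 - 157*57) = 34768 + (34 + 3249 - 8949) = 34768 - 5666 = 29102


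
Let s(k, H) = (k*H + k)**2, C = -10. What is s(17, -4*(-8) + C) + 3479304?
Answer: 3632185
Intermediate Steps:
s(k, H) = (k + H*k)**2 (s(k, H) = (H*k + k)**2 = (k + H*k)**2)
s(17, -4*(-8) + C) + 3479304 = 17**2*(1 + (-4*(-8) - 10))**2 + 3479304 = 289*(1 + (32 - 10))**2 + 3479304 = 289*(1 + 22)**2 + 3479304 = 289*23**2 + 3479304 = 289*529 + 3479304 = 152881 + 3479304 = 3632185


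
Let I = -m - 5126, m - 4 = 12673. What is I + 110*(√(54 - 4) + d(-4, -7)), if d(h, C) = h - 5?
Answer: -18793 + 550*√2 ≈ -18015.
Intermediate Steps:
m = 12677 (m = 4 + 12673 = 12677)
I = -17803 (I = -1*12677 - 5126 = -12677 - 5126 = -17803)
d(h, C) = -5 + h
I + 110*(√(54 - 4) + d(-4, -7)) = -17803 + 110*(√(54 - 4) + (-5 - 4)) = -17803 + 110*(√50 - 9) = -17803 + 110*(5*√2 - 9) = -17803 + 110*(-9 + 5*√2) = -17803 + (-990 + 550*√2) = -18793 + 550*√2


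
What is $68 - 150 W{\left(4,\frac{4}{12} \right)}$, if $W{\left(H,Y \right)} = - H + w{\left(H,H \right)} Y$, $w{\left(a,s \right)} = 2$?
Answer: $568$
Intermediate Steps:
$W{\left(H,Y \right)} = - H + 2 Y$
$68 - 150 W{\left(4,\frac{4}{12} \right)} = 68 - 150 \left(\left(-1\right) 4 + 2 \cdot \frac{4}{12}\right) = 68 - 150 \left(-4 + 2 \cdot 4 \cdot \frac{1}{12}\right) = 68 - 150 \left(-4 + 2 \cdot \frac{1}{3}\right) = 68 - 150 \left(-4 + \frac{2}{3}\right) = 68 - -500 = 68 + 500 = 568$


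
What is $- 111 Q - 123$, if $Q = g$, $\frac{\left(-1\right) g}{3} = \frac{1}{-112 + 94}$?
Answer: $- \frac{283}{2} \approx -141.5$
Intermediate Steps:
$g = \frac{1}{6}$ ($g = - \frac{3}{-112 + 94} = - \frac{3}{-18} = \left(-3\right) \left(- \frac{1}{18}\right) = \frac{1}{6} \approx 0.16667$)
$Q = \frac{1}{6} \approx 0.16667$
$- 111 Q - 123 = \left(-111\right) \frac{1}{6} - 123 = - \frac{37}{2} - 123 = - \frac{283}{2}$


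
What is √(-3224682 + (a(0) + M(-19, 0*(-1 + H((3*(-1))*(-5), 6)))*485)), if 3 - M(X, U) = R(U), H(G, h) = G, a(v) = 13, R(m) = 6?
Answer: 2*I*√806531 ≈ 1796.1*I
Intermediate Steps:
M(X, U) = -3 (M(X, U) = 3 - 1*6 = 3 - 6 = -3)
√(-3224682 + (a(0) + M(-19, 0*(-1 + H((3*(-1))*(-5), 6)))*485)) = √(-3224682 + (13 - 3*485)) = √(-3224682 + (13 - 1455)) = √(-3224682 - 1442) = √(-3226124) = 2*I*√806531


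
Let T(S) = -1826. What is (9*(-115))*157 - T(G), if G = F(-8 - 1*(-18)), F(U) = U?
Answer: -160669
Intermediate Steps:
G = 10 (G = -8 - 1*(-18) = -8 + 18 = 10)
(9*(-115))*157 - T(G) = (9*(-115))*157 - 1*(-1826) = -1035*157 + 1826 = -162495 + 1826 = -160669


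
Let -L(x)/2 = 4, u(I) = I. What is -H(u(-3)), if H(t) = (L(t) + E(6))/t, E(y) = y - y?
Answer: -8/3 ≈ -2.6667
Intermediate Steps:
E(y) = 0
L(x) = -8 (L(x) = -2*4 = -8)
H(t) = -8/t (H(t) = (-8 + 0)/t = -8/t)
-H(u(-3)) = -(-8)/(-3) = -(-8)*(-1)/3 = -1*8/3 = -8/3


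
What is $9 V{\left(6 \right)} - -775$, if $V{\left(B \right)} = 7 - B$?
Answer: $784$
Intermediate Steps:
$9 V{\left(6 \right)} - -775 = 9 \left(7 - 6\right) - -775 = 9 \left(7 - 6\right) + 775 = 9 \cdot 1 + 775 = 9 + 775 = 784$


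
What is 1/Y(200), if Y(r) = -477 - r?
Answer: -1/677 ≈ -0.0014771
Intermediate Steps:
1/Y(200) = 1/(-477 - 1*200) = 1/(-477 - 200) = 1/(-677) = -1/677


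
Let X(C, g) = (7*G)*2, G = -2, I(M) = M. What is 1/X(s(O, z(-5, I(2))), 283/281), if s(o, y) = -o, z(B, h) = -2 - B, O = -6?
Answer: -1/28 ≈ -0.035714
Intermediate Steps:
X(C, g) = -28 (X(C, g) = (7*(-2))*2 = -14*2 = -28)
1/X(s(O, z(-5, I(2))), 283/281) = 1/(-28) = -1/28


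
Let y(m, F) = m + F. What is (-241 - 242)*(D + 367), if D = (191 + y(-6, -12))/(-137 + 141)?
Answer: -792603/4 ≈ -1.9815e+5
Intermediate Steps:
y(m, F) = F + m
D = 173/4 (D = (191 + (-12 - 6))/(-137 + 141) = (191 - 18)/4 = 173*(¼) = 173/4 ≈ 43.250)
(-241 - 242)*(D + 367) = (-241 - 242)*(173/4 + 367) = -483*1641/4 = -792603/4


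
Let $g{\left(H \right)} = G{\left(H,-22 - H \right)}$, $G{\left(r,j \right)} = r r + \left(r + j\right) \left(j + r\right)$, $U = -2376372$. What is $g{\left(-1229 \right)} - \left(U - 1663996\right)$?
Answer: $5551293$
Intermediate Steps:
$G{\left(r,j \right)} = r^{2} + \left(j + r\right)^{2}$ ($G{\left(r,j \right)} = r^{2} + \left(j + r\right) \left(j + r\right) = r^{2} + \left(j + r\right)^{2}$)
$g{\left(H \right)} = 484 + H^{2}$ ($g{\left(H \right)} = H^{2} + \left(\left(-22 - H\right) + H\right)^{2} = H^{2} + \left(-22\right)^{2} = H^{2} + 484 = 484 + H^{2}$)
$g{\left(-1229 \right)} - \left(U - 1663996\right) = \left(484 + \left(-1229\right)^{2}\right) - \left(-2376372 - 1663996\right) = \left(484 + 1510441\right) - -4040368 = 1510925 + 4040368 = 5551293$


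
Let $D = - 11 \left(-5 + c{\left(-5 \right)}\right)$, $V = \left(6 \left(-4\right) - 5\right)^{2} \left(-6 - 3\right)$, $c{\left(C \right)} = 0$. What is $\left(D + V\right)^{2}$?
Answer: $56460196$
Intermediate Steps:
$V = -7569$ ($V = \left(-24 - 5\right)^{2} \left(-9\right) = \left(-29\right)^{2} \left(-9\right) = 841 \left(-9\right) = -7569$)
$D = 55$ ($D = - 11 \left(-5 + 0\right) = \left(-11\right) \left(-5\right) = 55$)
$\left(D + V\right)^{2} = \left(55 - 7569\right)^{2} = \left(-7514\right)^{2} = 56460196$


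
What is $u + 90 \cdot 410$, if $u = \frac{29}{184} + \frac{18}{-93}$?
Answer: $\frac{210477395}{5704} \approx 36900.0$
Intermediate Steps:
$u = - \frac{205}{5704}$ ($u = 29 \cdot \frac{1}{184} + 18 \left(- \frac{1}{93}\right) = \frac{29}{184} - \frac{6}{31} = - \frac{205}{5704} \approx -0.03594$)
$u + 90 \cdot 410 = - \frac{205}{5704} + 90 \cdot 410 = - \frac{205}{5704} + 36900 = \frac{210477395}{5704}$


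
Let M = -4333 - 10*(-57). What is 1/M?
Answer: -1/3763 ≈ -0.00026575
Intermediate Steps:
M = -3763 (M = -4333 - 1*(-570) = -4333 + 570 = -3763)
1/M = 1/(-3763) = -1/3763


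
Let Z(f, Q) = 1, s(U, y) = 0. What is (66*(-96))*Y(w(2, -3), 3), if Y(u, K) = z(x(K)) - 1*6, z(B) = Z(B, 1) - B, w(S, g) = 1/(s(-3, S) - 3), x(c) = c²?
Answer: 88704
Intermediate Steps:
w(S, g) = -⅓ (w(S, g) = 1/(0 - 3) = 1/(-3) = -⅓)
z(B) = 1 - B
Y(u, K) = -5 - K² (Y(u, K) = (1 - K²) - 1*6 = (1 - K²) - 6 = -5 - K²)
(66*(-96))*Y(w(2, -3), 3) = (66*(-96))*(-5 - 1*3²) = -6336*(-5 - 1*9) = -6336*(-5 - 9) = -6336*(-14) = 88704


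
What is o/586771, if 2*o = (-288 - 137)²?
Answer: 180625/1173542 ≈ 0.15391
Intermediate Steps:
o = 180625/2 (o = (-288 - 137)²/2 = (½)*(-425)² = (½)*180625 = 180625/2 ≈ 90313.)
o/586771 = (180625/2)/586771 = (180625/2)*(1/586771) = 180625/1173542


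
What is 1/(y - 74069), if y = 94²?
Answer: -1/65233 ≈ -1.5330e-5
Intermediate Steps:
y = 8836
1/(y - 74069) = 1/(8836 - 74069) = 1/(-65233) = -1/65233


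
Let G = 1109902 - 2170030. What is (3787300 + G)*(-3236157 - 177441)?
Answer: -9309468884856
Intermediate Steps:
G = -1060128
(3787300 + G)*(-3236157 - 177441) = (3787300 - 1060128)*(-3236157 - 177441) = 2727172*(-3413598) = -9309468884856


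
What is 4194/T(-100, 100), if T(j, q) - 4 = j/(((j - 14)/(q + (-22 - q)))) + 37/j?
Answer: -23905800/89309 ≈ -267.68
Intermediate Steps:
T(j, q) = 4 + 37/j + j/(7/11 - j/22) (T(j, q) = 4 + (j/(((j - 14)/(q + (-22 - q)))) + 37/j) = 4 + (j/(((-14 + j)/(-22))) + 37/j) = 4 + (j/(((-14 + j)*(-1/22))) + 37/j) = 4 + (j/(7/11 - j/22) + 37/j) = 4 + (37/j + j/(7/11 - j/22)) = 4 + 37/j + j/(7/11 - j/22))
4194/T(-100, 100) = 4194/(((-518 - 19*(-100) - 18*(-100)**2)/((-100)*(-14 - 100)))) = 4194/((-1/100*(-518 + 1900 - 18*10000)/(-114))) = 4194/((-1/100*(-1/114)*(-518 + 1900 - 180000))) = 4194/((-1/100*(-1/114)*(-178618))) = 4194/(-89309/5700) = 4194*(-5700/89309) = -23905800/89309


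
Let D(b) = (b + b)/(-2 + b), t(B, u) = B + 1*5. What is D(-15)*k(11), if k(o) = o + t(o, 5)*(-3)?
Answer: -1110/17 ≈ -65.294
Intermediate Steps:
t(B, u) = 5 + B (t(B, u) = B + 5 = 5 + B)
D(b) = 2*b/(-2 + b) (D(b) = (2*b)/(-2 + b) = 2*b/(-2 + b))
k(o) = -15 - 2*o (k(o) = o + (5 + o)*(-3) = o + (-15 - 3*o) = -15 - 2*o)
D(-15)*k(11) = (2*(-15)/(-2 - 15))*(-15 - 2*11) = (2*(-15)/(-17))*(-15 - 22) = (2*(-15)*(-1/17))*(-37) = (30/17)*(-37) = -1110/17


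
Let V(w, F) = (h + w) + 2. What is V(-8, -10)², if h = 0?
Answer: 36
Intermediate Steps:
V(w, F) = 2 + w (V(w, F) = (0 + w) + 2 = w + 2 = 2 + w)
V(-8, -10)² = (2 - 8)² = (-6)² = 36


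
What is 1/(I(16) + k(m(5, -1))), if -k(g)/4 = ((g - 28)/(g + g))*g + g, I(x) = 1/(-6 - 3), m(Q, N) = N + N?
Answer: 9/611 ≈ 0.014730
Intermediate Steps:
m(Q, N) = 2*N
I(x) = -⅑ (I(x) = 1/(-9) = -⅑)
k(g) = 56 - 6*g (k(g) = -4*(((g - 28)/(g + g))*g + g) = -4*(((-28 + g)/((2*g)))*g + g) = -4*(((-28 + g)*(1/(2*g)))*g + g) = -4*(((-28 + g)/(2*g))*g + g) = -4*((-14 + g/2) + g) = -4*(-14 + 3*g/2) = 56 - 6*g)
1/(I(16) + k(m(5, -1))) = 1/(-⅑ + (56 - 12*(-1))) = 1/(-⅑ + (56 - 6*(-2))) = 1/(-⅑ + (56 + 12)) = 1/(-⅑ + 68) = 1/(611/9) = 9/611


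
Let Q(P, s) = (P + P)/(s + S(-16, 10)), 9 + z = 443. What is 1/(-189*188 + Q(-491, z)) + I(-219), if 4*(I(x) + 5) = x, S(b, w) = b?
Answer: -1774977117/29706716 ≈ -59.750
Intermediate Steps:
z = 434 (z = -9 + 443 = 434)
I(x) = -5 + x/4
Q(P, s) = 2*P/(-16 + s) (Q(P, s) = (P + P)/(s - 16) = (2*P)/(-16 + s) = 2*P/(-16 + s))
1/(-189*188 + Q(-491, z)) + I(-219) = 1/(-189*188 + 2*(-491)/(-16 + 434)) + (-5 + (¼)*(-219)) = 1/(-35532 + 2*(-491)/418) + (-5 - 219/4) = 1/(-35532 + 2*(-491)*(1/418)) - 239/4 = 1/(-35532 - 491/209) - 239/4 = 1/(-7426679/209) - 239/4 = -209/7426679 - 239/4 = -1774977117/29706716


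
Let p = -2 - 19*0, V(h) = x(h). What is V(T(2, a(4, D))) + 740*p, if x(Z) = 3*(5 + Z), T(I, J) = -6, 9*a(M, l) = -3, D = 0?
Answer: -1483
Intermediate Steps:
a(M, l) = -⅓ (a(M, l) = (⅑)*(-3) = -⅓)
x(Z) = 15 + 3*Z
V(h) = 15 + 3*h
p = -2 (p = -2 + 0 = -2)
V(T(2, a(4, D))) + 740*p = (15 + 3*(-6)) + 740*(-2) = (15 - 18) - 1480 = -3 - 1480 = -1483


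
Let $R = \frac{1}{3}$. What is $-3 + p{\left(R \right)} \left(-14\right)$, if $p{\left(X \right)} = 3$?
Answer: $-45$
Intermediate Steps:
$R = \frac{1}{3} \approx 0.33333$
$-3 + p{\left(R \right)} \left(-14\right) = -3 + 3 \left(-14\right) = -3 - 42 = -45$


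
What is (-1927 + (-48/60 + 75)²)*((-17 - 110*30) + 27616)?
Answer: 2173934334/25 ≈ 8.6957e+7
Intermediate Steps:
(-1927 + (-48/60 + 75)²)*((-17 - 110*30) + 27616) = (-1927 + (-48*1/60 + 75)²)*((-17 - 3300) + 27616) = (-1927 + (-⅘ + 75)²)*(-3317 + 27616) = (-1927 + (371/5)²)*24299 = (-1927 + 137641/25)*24299 = (89466/25)*24299 = 2173934334/25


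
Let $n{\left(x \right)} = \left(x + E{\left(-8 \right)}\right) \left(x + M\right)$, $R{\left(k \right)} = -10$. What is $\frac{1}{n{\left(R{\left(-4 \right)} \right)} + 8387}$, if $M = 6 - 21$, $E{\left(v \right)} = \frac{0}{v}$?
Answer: $\frac{1}{8637} \approx 0.00011578$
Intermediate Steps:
$E{\left(v \right)} = 0$
$M = -15$ ($M = 6 - 21 = -15$)
$n{\left(x \right)} = x \left(-15 + x\right)$ ($n{\left(x \right)} = \left(x + 0\right) \left(x - 15\right) = x \left(-15 + x\right)$)
$\frac{1}{n{\left(R{\left(-4 \right)} \right)} + 8387} = \frac{1}{- 10 \left(-15 - 10\right) + 8387} = \frac{1}{\left(-10\right) \left(-25\right) + 8387} = \frac{1}{250 + 8387} = \frac{1}{8637}$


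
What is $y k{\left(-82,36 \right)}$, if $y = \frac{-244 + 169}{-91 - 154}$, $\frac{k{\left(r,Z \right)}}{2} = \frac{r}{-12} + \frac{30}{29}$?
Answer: $\frac{6845}{1421} \approx 4.817$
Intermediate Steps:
$k{\left(r,Z \right)} = \frac{60}{29} - \frac{r}{6}$ ($k{\left(r,Z \right)} = 2 \left(\frac{r}{-12} + \frac{30}{29}\right) = 2 \left(r \left(- \frac{1}{12}\right) + 30 \cdot \frac{1}{29}\right) = 2 \left(- \frac{r}{12} + \frac{30}{29}\right) = 2 \left(\frac{30}{29} - \frac{r}{12}\right) = \frac{60}{29} - \frac{r}{6}$)
$y = \frac{15}{49}$ ($y = - \frac{75}{-245} = \left(-75\right) \left(- \frac{1}{245}\right) = \frac{15}{49} \approx 0.30612$)
$y k{\left(-82,36 \right)} = \frac{15 \left(\frac{60}{29} - - \frac{41}{3}\right)}{49} = \frac{15 \left(\frac{60}{29} + \frac{41}{3}\right)}{49} = \frac{15}{49} \cdot \frac{1369}{87} = \frac{6845}{1421}$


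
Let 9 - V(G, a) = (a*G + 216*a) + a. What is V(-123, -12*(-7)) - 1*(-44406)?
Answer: 36519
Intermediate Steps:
V(G, a) = 9 - 217*a - G*a (V(G, a) = 9 - ((a*G + 216*a) + a) = 9 - ((G*a + 216*a) + a) = 9 - ((216*a + G*a) + a) = 9 - (217*a + G*a) = 9 + (-217*a - G*a) = 9 - 217*a - G*a)
V(-123, -12*(-7)) - 1*(-44406) = (9 - (-2604)*(-7) - 1*(-123)*(-12*(-7))) - 1*(-44406) = (9 - 217*84 - 1*(-123)*84) + 44406 = (9 - 18228 + 10332) + 44406 = -7887 + 44406 = 36519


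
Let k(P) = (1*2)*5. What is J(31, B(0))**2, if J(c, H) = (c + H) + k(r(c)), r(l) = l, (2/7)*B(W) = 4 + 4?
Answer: 4761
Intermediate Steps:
B(W) = 28 (B(W) = 7*(4 + 4)/2 = (7/2)*8 = 28)
k(P) = 10 (k(P) = 2*5 = 10)
J(c, H) = 10 + H + c (J(c, H) = (c + H) + 10 = (H + c) + 10 = 10 + H + c)
J(31, B(0))**2 = (10 + 28 + 31)**2 = 69**2 = 4761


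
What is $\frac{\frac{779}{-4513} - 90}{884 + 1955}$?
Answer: $- \frac{406949}{12812407} \approx -0.031762$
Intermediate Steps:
$\frac{\frac{779}{-4513} - 90}{884 + 1955} = \frac{779 \left(- \frac{1}{4513}\right) - 90}{2839} = \left(- \frac{779}{4513} - 90\right) \frac{1}{2839} = \left(- \frac{406949}{4513}\right) \frac{1}{2839} = - \frac{406949}{12812407}$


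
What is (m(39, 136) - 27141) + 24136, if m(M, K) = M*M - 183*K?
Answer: -26372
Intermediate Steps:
m(M, K) = M**2 - 183*K
(m(39, 136) - 27141) + 24136 = ((39**2 - 183*136) - 27141) + 24136 = ((1521 - 24888) - 27141) + 24136 = (-23367 - 27141) + 24136 = -50508 + 24136 = -26372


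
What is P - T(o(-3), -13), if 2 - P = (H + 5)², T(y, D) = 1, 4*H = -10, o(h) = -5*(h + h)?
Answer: -21/4 ≈ -5.2500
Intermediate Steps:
o(h) = -10*h
H = -5/2 (H = (¼)*(-10) = -5/2 ≈ -2.5000)
P = -17/4 (P = 2 - (-5/2 + 5)² = 2 - (5/2)² = 2 - 1*25/4 = 2 - 25/4 = -17/4 ≈ -4.2500)
P - T(o(-3), -13) = -17/4 - 1*1 = -17/4 - 1 = -21/4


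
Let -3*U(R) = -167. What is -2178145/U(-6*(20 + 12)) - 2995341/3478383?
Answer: -7576589280184/193629987 ≈ -39129.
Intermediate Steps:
U(R) = 167/3 (U(R) = -⅓*(-167) = 167/3)
-2178145/U(-6*(20 + 12)) - 2995341/3478383 = -2178145/167/3 - 2995341/3478383 = -2178145*3/167 - 2995341*1/3478383 = -6534435/167 - 998447/1159461 = -7576589280184/193629987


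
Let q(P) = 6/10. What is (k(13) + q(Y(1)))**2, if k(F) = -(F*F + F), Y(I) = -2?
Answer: 822649/25 ≈ 32906.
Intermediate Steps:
k(F) = -F - F**2 (k(F) = -(F**2 + F) = -(F + F**2) = -F - F**2)
q(P) = 3/5 (q(P) = 6*(1/10) = 3/5)
(k(13) + q(Y(1)))**2 = (-1*13*(1 + 13) + 3/5)**2 = (-1*13*14 + 3/5)**2 = (-182 + 3/5)**2 = (-907/5)**2 = 822649/25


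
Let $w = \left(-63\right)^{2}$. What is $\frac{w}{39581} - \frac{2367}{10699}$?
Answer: $- \frac{51223896}{423477119} \approx -0.12096$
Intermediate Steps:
$w = 3969$
$\frac{w}{39581} - \frac{2367}{10699} = \frac{3969}{39581} - \frac{2367}{10699} = - \frac{51223896}{423477119}$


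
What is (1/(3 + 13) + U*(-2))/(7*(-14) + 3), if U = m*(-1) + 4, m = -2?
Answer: 191/1520 ≈ 0.12566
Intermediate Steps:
U = 6 (U = -2*(-1) + 4 = 2 + 4 = 6)
(1/(3 + 13) + U*(-2))/(7*(-14) + 3) = (1/(3 + 13) + 6*(-2))/(7*(-14) + 3) = (1/16 - 12)/(-98 + 3) = (1/16 - 12)/(-95) = -191/16*(-1/95) = 191/1520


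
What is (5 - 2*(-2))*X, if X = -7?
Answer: -63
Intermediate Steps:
(5 - 2*(-2))*X = (5 - 2*(-2))*(-7) = (5 + 4)*(-7) = 9*(-7) = -63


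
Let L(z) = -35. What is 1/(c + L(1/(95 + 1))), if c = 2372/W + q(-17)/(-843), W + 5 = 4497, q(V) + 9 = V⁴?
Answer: -946689/126418192 ≈ -0.0074885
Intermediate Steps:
q(V) = -9 + V⁴
W = 4492 (W = -5 + 4497 = 4492)
c = -93284077/946689 (c = 2372/4492 + (-9 + (-17)⁴)/(-843) = 2372*(1/4492) + (-9 + 83521)*(-1/843) = 593/1123 + 83512*(-1/843) = 593/1123 - 83512/843 = -93284077/946689 ≈ -98.537)
1/(c + L(1/(95 + 1))) = 1/(-93284077/946689 - 35) = 1/(-126418192/946689) = -946689/126418192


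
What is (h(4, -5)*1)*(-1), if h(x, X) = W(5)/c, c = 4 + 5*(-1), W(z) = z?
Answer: 5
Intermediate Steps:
c = -1 (c = 4 - 5 = -1)
h(x, X) = -5 (h(x, X) = 5/(-1) = 5*(-1) = -5)
(h(4, -5)*1)*(-1) = -5*1*(-1) = -5*(-1) = 5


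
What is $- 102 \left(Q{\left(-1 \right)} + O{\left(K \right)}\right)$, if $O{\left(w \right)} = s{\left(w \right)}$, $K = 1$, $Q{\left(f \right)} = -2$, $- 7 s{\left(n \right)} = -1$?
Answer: $\frac{1326}{7} \approx 189.43$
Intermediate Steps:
$s{\left(n \right)} = \frac{1}{7}$ ($s{\left(n \right)} = \left(- \frac{1}{7}\right) \left(-1\right) = \frac{1}{7}$)
$O{\left(w \right)} = \frac{1}{7}$
$- 102 \left(Q{\left(-1 \right)} + O{\left(K \right)}\right) = - 102 \left(-2 + \frac{1}{7}\right) = \left(-102\right) \left(- \frac{13}{7}\right) = \frac{1326}{7}$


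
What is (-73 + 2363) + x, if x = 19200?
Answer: 21490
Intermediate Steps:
(-73 + 2363) + x = (-73 + 2363) + 19200 = 2290 + 19200 = 21490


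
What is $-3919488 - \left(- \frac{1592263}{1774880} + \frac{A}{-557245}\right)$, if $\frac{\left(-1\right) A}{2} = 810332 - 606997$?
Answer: $- \frac{775308405288597393}{197808601120} \approx -3.9195 \cdot 10^{6}$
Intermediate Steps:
$A = -406670$ ($A = - 2 \left(810332 - 606997\right) = \left(-2\right) 203335 = -406670$)
$-3919488 - \left(- \frac{1592263}{1774880} + \frac{A}{-557245}\right) = -3919488 - \left(- \frac{1592263}{1774880} - \frac{406670}{-557245}\right) = -3919488 - \left(\left(-1592263\right) \frac{1}{1774880} - - \frac{81334}{111449}\right) = -3919488 - \left(- \frac{1592263}{1774880} + \frac{81334}{111449}\right) = -3919488 - - \frac{33098029167}{197808601120} = -3919488 + \frac{33098029167}{197808601120} = - \frac{775308405288597393}{197808601120}$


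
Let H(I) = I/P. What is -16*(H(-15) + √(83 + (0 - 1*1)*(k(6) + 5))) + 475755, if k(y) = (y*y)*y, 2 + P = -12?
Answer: 3330165/7 - 16*I*√138 ≈ 4.7574e+5 - 187.96*I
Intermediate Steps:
P = -14 (P = -2 - 12 = -14)
k(y) = y³ (k(y) = y²*y = y³)
H(I) = -I/14 (H(I) = I/(-14) = I*(-1/14) = -I/14)
-16*(H(-15) + √(83 + (0 - 1*1)*(k(6) + 5))) + 475755 = -16*(-1/14*(-15) + √(83 + (0 - 1*1)*(6³ + 5))) + 475755 = -16*(15/14 + √(83 + (0 - 1)*(216 + 5))) + 475755 = -16*(15/14 + √(83 - 1*221)) + 475755 = -16*(15/14 + √(83 - 221)) + 475755 = -16*(15/14 + √(-138)) + 475755 = -16*(15/14 + I*√138) + 475755 = (-120/7 - 16*I*√138) + 475755 = 3330165/7 - 16*I*√138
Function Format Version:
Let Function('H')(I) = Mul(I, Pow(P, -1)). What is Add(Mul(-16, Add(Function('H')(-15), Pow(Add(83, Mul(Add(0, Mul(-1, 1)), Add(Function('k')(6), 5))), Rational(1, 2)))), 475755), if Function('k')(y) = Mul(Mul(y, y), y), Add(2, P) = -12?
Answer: Add(Rational(3330165, 7), Mul(-16, I, Pow(138, Rational(1, 2)))) ≈ Add(4.7574e+5, Mul(-187.96, I))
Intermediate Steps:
P = -14 (P = Add(-2, -12) = -14)
Function('k')(y) = Pow(y, 3) (Function('k')(y) = Mul(Pow(y, 2), y) = Pow(y, 3))
Function('H')(I) = Mul(Rational(-1, 14), I) (Function('H')(I) = Mul(I, Pow(-14, -1)) = Mul(I, Rational(-1, 14)) = Mul(Rational(-1, 14), I))
Add(Mul(-16, Add(Function('H')(-15), Pow(Add(83, Mul(Add(0, Mul(-1, 1)), Add(Function('k')(6), 5))), Rational(1, 2)))), 475755) = Add(Mul(-16, Add(Mul(Rational(-1, 14), -15), Pow(Add(83, Mul(Add(0, Mul(-1, 1)), Add(Pow(6, 3), 5))), Rational(1, 2)))), 475755) = Add(Mul(-16, Add(Rational(15, 14), Pow(Add(83, Mul(Add(0, -1), Add(216, 5))), Rational(1, 2)))), 475755) = Add(Mul(-16, Add(Rational(15, 14), Pow(Add(83, Mul(-1, 221)), Rational(1, 2)))), 475755) = Add(Mul(-16, Add(Rational(15, 14), Pow(Add(83, -221), Rational(1, 2)))), 475755) = Add(Mul(-16, Add(Rational(15, 14), Pow(-138, Rational(1, 2)))), 475755) = Add(Mul(-16, Add(Rational(15, 14), Mul(I, Pow(138, Rational(1, 2))))), 475755) = Add(Add(Rational(-120, 7), Mul(-16, I, Pow(138, Rational(1, 2)))), 475755) = Add(Rational(3330165, 7), Mul(-16, I, Pow(138, Rational(1, 2))))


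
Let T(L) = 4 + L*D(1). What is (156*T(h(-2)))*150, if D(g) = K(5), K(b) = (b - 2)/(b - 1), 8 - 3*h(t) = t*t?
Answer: 117000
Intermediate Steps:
h(t) = 8/3 - t²/3 (h(t) = 8/3 - t*t/3 = 8/3 - t²/3)
K(b) = (-2 + b)/(-1 + b)
D(g) = ¾ (D(g) = (-2 + 5)/(-1 + 5) = 3/4 = (¼)*3 = ¾)
T(L) = 4 + 3*L/4 (T(L) = 4 + L*(¾) = 4 + 3*L/4)
(156*T(h(-2)))*150 = (156*(4 + 3*(8/3 - ⅓*(-2)²)/4))*150 = (156*(4 + 3*(8/3 - ⅓*4)/4))*150 = (156*(4 + 3*(8/3 - 4/3)/4))*150 = (156*(4 + (¾)*(4/3)))*150 = (156*(4 + 1))*150 = (156*5)*150 = 780*150 = 117000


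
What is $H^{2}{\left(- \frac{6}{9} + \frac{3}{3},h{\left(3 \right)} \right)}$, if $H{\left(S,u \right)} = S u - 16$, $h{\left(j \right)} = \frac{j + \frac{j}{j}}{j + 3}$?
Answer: $\frac{20164}{81} \approx 248.94$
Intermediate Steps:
$h{\left(j \right)} = \frac{1 + j}{3 + j}$ ($h{\left(j \right)} = \frac{j + 1}{3 + j} = \frac{1 + j}{3 + j}$)
$H{\left(S,u \right)} = -16 + S u$
$H^{2}{\left(- \frac{6}{9} + \frac{3}{3},h{\left(3 \right)} \right)} = \left(-16 + \left(- \frac{6}{9} + \frac{3}{3}\right) \frac{1 + 3}{3 + 3}\right)^{2} = \left(-16 + \left(\left(-6\right) \frac{1}{9} + 3 \cdot \frac{1}{3}\right) \frac{1}{6} \cdot 4\right)^{2} = \left(-16 + \left(- \frac{2}{3} + 1\right) \frac{1}{6} \cdot 4\right)^{2} = \left(-16 + \frac{1}{3} \cdot \frac{2}{3}\right)^{2} = \left(-16 + \frac{2}{9}\right)^{2} = \left(- \frac{142}{9}\right)^{2} = \frac{20164}{81}$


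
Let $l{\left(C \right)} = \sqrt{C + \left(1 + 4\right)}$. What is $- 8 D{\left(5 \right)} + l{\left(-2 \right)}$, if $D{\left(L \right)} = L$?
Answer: $-40 + \sqrt{3} \approx -38.268$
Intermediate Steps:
$l{\left(C \right)} = \sqrt{5 + C}$ ($l{\left(C \right)} = \sqrt{C + 5} = \sqrt{5 + C}$)
$- 8 D{\left(5 \right)} + l{\left(-2 \right)} = \left(-8\right) 5 + \sqrt{5 - 2} = -40 + \sqrt{3}$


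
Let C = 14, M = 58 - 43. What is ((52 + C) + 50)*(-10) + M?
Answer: -1145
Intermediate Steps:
M = 15
((52 + C) + 50)*(-10) + M = ((52 + 14) + 50)*(-10) + 15 = (66 + 50)*(-10) + 15 = 116*(-10) + 15 = -1160 + 15 = -1145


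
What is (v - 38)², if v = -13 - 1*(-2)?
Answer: 2401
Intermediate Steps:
v = -11 (v = -13 + 2 = -11)
(v - 38)² = (-11 - 38)² = (-49)² = 2401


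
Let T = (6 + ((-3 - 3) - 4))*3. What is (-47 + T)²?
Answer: 3481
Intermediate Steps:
T = -12 (T = (6 + (-6 - 4))*3 = (6 - 10)*3 = -4*3 = -12)
(-47 + T)² = (-47 - 12)² = (-59)² = 3481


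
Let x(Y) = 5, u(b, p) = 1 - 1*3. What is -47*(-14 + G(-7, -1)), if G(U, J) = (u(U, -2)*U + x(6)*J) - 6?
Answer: 517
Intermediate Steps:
u(b, p) = -2 (u(b, p) = 1 - 3 = -2)
G(U, J) = -6 - 2*U + 5*J (G(U, J) = (-2*U + 5*J) - 6 = -6 - 2*U + 5*J)
-47*(-14 + G(-7, -1)) = -47*(-14 + (-6 - 2*(-7) + 5*(-1))) = -47*(-14 + (-6 + 14 - 5)) = -47*(-14 + 3) = -47*(-11) = 517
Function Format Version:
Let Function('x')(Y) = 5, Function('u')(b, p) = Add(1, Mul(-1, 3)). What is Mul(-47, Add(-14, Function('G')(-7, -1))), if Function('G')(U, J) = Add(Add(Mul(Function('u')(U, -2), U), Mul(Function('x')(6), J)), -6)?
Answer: 517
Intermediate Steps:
Function('u')(b, p) = -2 (Function('u')(b, p) = Add(1, -3) = -2)
Function('G')(U, J) = Add(-6, Mul(-2, U), Mul(5, J)) (Function('G')(U, J) = Add(Add(Mul(-2, U), Mul(5, J)), -6) = Add(-6, Mul(-2, U), Mul(5, J)))
Mul(-47, Add(-14, Function('G')(-7, -1))) = Mul(-47, Add(-14, Add(-6, Mul(-2, -7), Mul(5, -1)))) = Mul(-47, Add(-14, Add(-6, 14, -5))) = Mul(-47, Add(-14, 3)) = Mul(-47, -11) = 517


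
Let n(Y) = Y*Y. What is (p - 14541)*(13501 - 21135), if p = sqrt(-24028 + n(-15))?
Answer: 111005994 - 7634*I*sqrt(23803) ≈ 1.1101e+8 - 1.1778e+6*I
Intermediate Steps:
n(Y) = Y**2
p = I*sqrt(23803) (p = sqrt(-24028 + (-15)**2) = sqrt(-24028 + 225) = sqrt(-23803) = I*sqrt(23803) ≈ 154.28*I)
(p - 14541)*(13501 - 21135) = (I*sqrt(23803) - 14541)*(13501 - 21135) = (-14541 + I*sqrt(23803))*(-7634) = 111005994 - 7634*I*sqrt(23803)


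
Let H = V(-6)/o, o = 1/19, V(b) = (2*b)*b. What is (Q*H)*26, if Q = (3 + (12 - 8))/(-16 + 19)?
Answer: 82992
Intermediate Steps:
V(b) = 2*b**2
o = 1/19 ≈ 0.052632
H = 1368 (H = (2*(-6)**2)/(1/19) = (2*36)*19 = 72*19 = 1368)
Q = 7/3 (Q = (3 + 4)/3 = 7*(1/3) = 7/3 ≈ 2.3333)
(Q*H)*26 = ((7/3)*1368)*26 = 3192*26 = 82992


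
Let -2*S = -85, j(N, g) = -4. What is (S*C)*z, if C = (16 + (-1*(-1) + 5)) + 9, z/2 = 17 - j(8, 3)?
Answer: 55335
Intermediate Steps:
S = 85/2 (S = -½*(-85) = 85/2 ≈ 42.500)
z = 42 (z = 2*(17 - 1*(-4)) = 2*(17 + 4) = 2*21 = 42)
C = 31 (C = (16 + (1 + 5)) + 9 = (16 + 6) + 9 = 22 + 9 = 31)
(S*C)*z = ((85/2)*31)*42 = (2635/2)*42 = 55335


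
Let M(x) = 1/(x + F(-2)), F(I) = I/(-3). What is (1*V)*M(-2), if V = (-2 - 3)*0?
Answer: 0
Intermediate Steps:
F(I) = -I/3 (F(I) = I*(-⅓) = -I/3)
M(x) = 1/(⅔ + x) (M(x) = 1/(x - ⅓*(-2)) = 1/(x + ⅔) = 1/(⅔ + x))
V = 0 (V = -5*0 = 0)
(1*V)*M(-2) = (1*0)*(3/(2 + 3*(-2))) = 0*(3/(2 - 6)) = 0*(3/(-4)) = 0*(3*(-¼)) = 0*(-¾) = 0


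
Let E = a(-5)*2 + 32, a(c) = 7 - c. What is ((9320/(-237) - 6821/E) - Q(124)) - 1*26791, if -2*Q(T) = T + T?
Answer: -356062921/13272 ≈ -26828.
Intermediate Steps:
E = 56 (E = (7 - 1*(-5))*2 + 32 = (7 + 5)*2 + 32 = 12*2 + 32 = 24 + 32 = 56)
Q(T) = -T (Q(T) = -(T + T)/2 = -T)
((9320/(-237) - 6821/E) - Q(124)) - 1*26791 = ((9320/(-237) - 6821/56) - (-1)*124) - 1*26791 = ((9320*(-1/237) - 6821*1/56) - 1*(-124)) - 26791 = ((-9320/237 - 6821/56) + 124) - 26791 = (-2138497/13272 + 124) - 26791 = -492769/13272 - 26791 = -356062921/13272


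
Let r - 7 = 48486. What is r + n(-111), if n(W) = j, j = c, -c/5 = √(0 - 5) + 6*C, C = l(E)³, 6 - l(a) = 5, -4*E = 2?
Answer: 48463 - 5*I*√5 ≈ 48463.0 - 11.18*I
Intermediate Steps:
E = -½ (E = -¼*2 = -½ ≈ -0.50000)
l(a) = 1 (l(a) = 6 - 1*5 = 6 - 5 = 1)
r = 48493 (r = 7 + 48486 = 48493)
C = 1 (C = 1³ = 1)
c = -30 - 5*I*√5 (c = -5*(√(0 - 5) + 6*1) = -5*(√(-5) + 6) = -5*(I*√5 + 6) = -5*(6 + I*√5) = -30 - 5*I*√5 ≈ -30.0 - 11.18*I)
j = -30 - 5*I*√5 ≈ -30.0 - 11.18*I
n(W) = -30 - 5*I*√5
r + n(-111) = 48493 + (-30 - 5*I*√5) = 48463 - 5*I*√5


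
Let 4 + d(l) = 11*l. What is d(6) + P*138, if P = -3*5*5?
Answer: -10288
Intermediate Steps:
d(l) = -4 + 11*l
P = -75 (P = -15*5 = -75)
d(6) + P*138 = (-4 + 11*6) - 75*138 = (-4 + 66) - 10350 = 62 - 10350 = -10288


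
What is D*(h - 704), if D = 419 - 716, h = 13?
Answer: 205227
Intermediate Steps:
D = -297
D*(h - 704) = -297*(13 - 704) = -297*(-691) = 205227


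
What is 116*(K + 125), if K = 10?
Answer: 15660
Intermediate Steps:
116*(K + 125) = 116*(10 + 125) = 116*135 = 15660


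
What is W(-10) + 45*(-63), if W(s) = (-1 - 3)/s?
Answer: -14173/5 ≈ -2834.6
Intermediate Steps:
W(s) = -4/s
W(-10) + 45*(-63) = -4/(-10) + 45*(-63) = -4*(-⅒) - 2835 = ⅖ - 2835 = -14173/5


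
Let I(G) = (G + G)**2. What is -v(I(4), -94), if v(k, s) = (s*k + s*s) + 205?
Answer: -3025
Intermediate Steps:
I(G) = 4*G**2 (I(G) = (2*G)**2 = 4*G**2)
v(k, s) = 205 + s**2 + k*s (v(k, s) = (k*s + s**2) + 205 = (s**2 + k*s) + 205 = 205 + s**2 + k*s)
-v(I(4), -94) = -(205 + (-94)**2 + (4*4**2)*(-94)) = -(205 + 8836 + (4*16)*(-94)) = -(205 + 8836 + 64*(-94)) = -(205 + 8836 - 6016) = -1*3025 = -3025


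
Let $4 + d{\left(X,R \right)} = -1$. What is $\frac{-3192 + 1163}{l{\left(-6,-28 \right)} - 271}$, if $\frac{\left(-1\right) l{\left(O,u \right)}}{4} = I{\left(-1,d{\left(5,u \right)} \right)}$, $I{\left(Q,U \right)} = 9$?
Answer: $\frac{2029}{307} \approx 6.6091$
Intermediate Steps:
$d{\left(X,R \right)} = -5$ ($d{\left(X,R \right)} = -4 - 1 = -5$)
$l{\left(O,u \right)} = -36$ ($l{\left(O,u \right)} = \left(-4\right) 9 = -36$)
$\frac{-3192 + 1163}{l{\left(-6,-28 \right)} - 271} = \frac{-3192 + 1163}{-36 - 271} = - \frac{2029}{-307} = \left(-2029\right) \left(- \frac{1}{307}\right) = \frac{2029}{307}$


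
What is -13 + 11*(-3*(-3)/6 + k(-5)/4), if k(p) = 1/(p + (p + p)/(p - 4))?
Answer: 391/140 ≈ 2.7929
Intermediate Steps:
k(p) = 1/(p + 2*p/(-4 + p)) (k(p) = 1/(p + (2*p)/(-4 + p)) = 1/(p + 2*p/(-4 + p)))
-13 + 11*(-3*(-3)/6 + k(-5)/4) = -13 + 11*(-3*(-3)/6 + ((-4 - 5)/((-5)*(-2 - 5)))/4) = -13 + 11*(9*(1/6) - 1/5*(-9)/(-7)*(1/4)) = -13 + 11*(3/2 - 1/5*(-1/7)*(-9)*(1/4)) = -13 + 11*(3/2 - 9/35*1/4) = -13 + 11*(3/2 - 9/140) = -13 + 11*(201/140) = -13 + 2211/140 = 391/140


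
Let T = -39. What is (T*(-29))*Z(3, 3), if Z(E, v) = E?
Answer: 3393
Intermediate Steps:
(T*(-29))*Z(3, 3) = -39*(-29)*3 = 1131*3 = 3393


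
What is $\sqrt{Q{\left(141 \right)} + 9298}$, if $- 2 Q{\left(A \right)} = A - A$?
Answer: $\sqrt{9298} \approx 96.426$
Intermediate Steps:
$Q{\left(A \right)} = 0$ ($Q{\left(A \right)} = - \frac{A - A}{2} = \left(- \frac{1}{2}\right) 0 = 0$)
$\sqrt{Q{\left(141 \right)} + 9298} = \sqrt{0 + 9298} = \sqrt{9298}$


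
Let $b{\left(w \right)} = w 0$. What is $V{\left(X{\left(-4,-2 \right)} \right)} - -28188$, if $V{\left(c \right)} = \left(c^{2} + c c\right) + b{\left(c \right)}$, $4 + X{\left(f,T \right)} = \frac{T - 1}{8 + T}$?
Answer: $\frac{56457}{2} \approx 28229.0$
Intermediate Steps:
$b{\left(w \right)} = 0$
$X{\left(f,T \right)} = -4 + \frac{-1 + T}{8 + T}$ ($X{\left(f,T \right)} = -4 + \frac{T - 1}{8 + T} = -4 + \frac{-1 + T}{8 + T}$)
$V{\left(c \right)} = 2 c^{2}$ ($V{\left(c \right)} = \left(c^{2} + c c\right) + 0 = \left(c^{2} + c^{2}\right) + 0 = 2 c^{2} + 0 = 2 c^{2}$)
$V{\left(X{\left(-4,-2 \right)} \right)} - -28188 = 2 \left(\frac{3 \left(-11 - -2\right)}{8 - 2}\right)^{2} - -28188 = 2 \left(\frac{3 \left(-11 + 2\right)}{6}\right)^{2} + 28188 = 2 \left(3 \cdot \frac{1}{6} \left(-9\right)\right)^{2} + 28188 = 2 \left(- \frac{9}{2}\right)^{2} + 28188 = 2 \cdot \frac{81}{4} + 28188 = \frac{81}{2} + 28188 = \frac{56457}{2}$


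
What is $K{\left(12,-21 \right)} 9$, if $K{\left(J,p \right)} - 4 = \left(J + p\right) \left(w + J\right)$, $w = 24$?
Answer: $-2880$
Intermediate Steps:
$K{\left(J,p \right)} = 4 + \left(24 + J\right) \left(J + p\right)$ ($K{\left(J,p \right)} = 4 + \left(J + p\right) \left(24 + J\right) = 4 + \left(24 + J\right) \left(J + p\right)$)
$K{\left(12,-21 \right)} 9 = \left(4 + 12^{2} + 24 \cdot 12 + 24 \left(-21\right) + 12 \left(-21\right)\right) 9 = \left(4 + 144 + 288 - 504 - 252\right) 9 = \left(-320\right) 9 = -2880$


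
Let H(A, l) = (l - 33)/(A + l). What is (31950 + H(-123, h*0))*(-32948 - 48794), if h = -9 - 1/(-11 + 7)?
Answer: -107078832062/41 ≈ -2.6117e+9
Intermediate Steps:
h = -35/4 (h = -9 - 1/(-4) = -9 - 1*(-1/4) = -9 + 1/4 = -35/4 ≈ -8.7500)
H(A, l) = (-33 + l)/(A + l)
(31950 + H(-123, h*0))*(-32948 - 48794) = (31950 + (-33 - 35/4*0)/(-123 - 35/4*0))*(-32948 - 48794) = (31950 + (-33 + 0)/(-123 + 0))*(-81742) = (31950 - 33/(-123))*(-81742) = (31950 - 1/123*(-33))*(-81742) = (31950 + 11/41)*(-81742) = (1309961/41)*(-81742) = -107078832062/41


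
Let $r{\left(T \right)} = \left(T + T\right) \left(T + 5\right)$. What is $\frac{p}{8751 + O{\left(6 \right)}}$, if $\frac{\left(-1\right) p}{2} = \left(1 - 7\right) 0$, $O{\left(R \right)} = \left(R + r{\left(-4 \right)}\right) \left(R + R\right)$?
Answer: $0$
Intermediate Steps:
$r{\left(T \right)} = 2 T \left(5 + T\right)$
$O{\left(R \right)} = 2 R \left(-8 + R\right)$ ($O{\left(R \right)} = \left(R + 2 \left(-4\right) \left(5 - 4\right)\right) \left(R + R\right) = \left(R + 2 \left(-4\right) 1\right) 2 R = \left(R - 8\right) 2 R = \left(-8 + R\right) 2 R = 2 R \left(-8 + R\right)$)
$p = 0$ ($p = - 2 \left(1 - 7\right) 0 = - 2 \left(\left(-6\right) 0\right) = \left(-2\right) 0 = 0$)
$\frac{p}{8751 + O{\left(6 \right)}} = \frac{0}{8751 + 2 \cdot 6 \left(-8 + 6\right)} = \frac{0}{8751 + 2 \cdot 6 \left(-2\right)} = \frac{0}{8751 - 24} = \frac{0}{8727} = 0 \cdot \frac{1}{8727} = 0$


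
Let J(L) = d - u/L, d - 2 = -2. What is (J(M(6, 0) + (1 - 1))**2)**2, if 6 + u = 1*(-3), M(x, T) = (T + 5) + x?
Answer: 6561/14641 ≈ 0.44812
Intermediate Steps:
d = 0 (d = 2 - 2 = 0)
M(x, T) = 5 + T + x (M(x, T) = (5 + T) + x = 5 + T + x)
u = -9 (u = -6 + 1*(-3) = -6 - 3 = -9)
J(L) = 9/L (J(L) = 0 - (-9)/L = 0 + 9/L = 9/L)
(J(M(6, 0) + (1 - 1))**2)**2 = ((9/((5 + 0 + 6) + (1 - 1)))**2)**2 = ((9/(11 + 0))**2)**2 = ((9/11)**2)**2 = (81/121)**2 = 6561/14641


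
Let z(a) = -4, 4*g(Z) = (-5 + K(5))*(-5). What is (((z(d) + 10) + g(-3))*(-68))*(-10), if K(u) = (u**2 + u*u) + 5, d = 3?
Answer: -38420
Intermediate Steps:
K(u) = 5 + 2*u**2 (K(u) = (u**2 + u**2) + 5 = 2*u**2 + 5 = 5 + 2*u**2)
g(Z) = -125/2 (g(Z) = ((-5 + (5 + 2*5**2))*(-5))/4 = ((-5 + (5 + 2*25))*(-5))/4 = ((-5 + (5 + 50))*(-5))/4 = ((-5 + 55)*(-5))/4 = (50*(-5))/4 = (1/4)*(-250) = -125/2)
(((z(d) + 10) + g(-3))*(-68))*(-10) = (((-4 + 10) - 125/2)*(-68))*(-10) = ((6 - 125/2)*(-68))*(-10) = -113/2*(-68)*(-10) = 3842*(-10) = -38420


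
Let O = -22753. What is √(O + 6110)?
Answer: I*√16643 ≈ 129.01*I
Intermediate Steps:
√(O + 6110) = √(-22753 + 6110) = √(-16643) = I*√16643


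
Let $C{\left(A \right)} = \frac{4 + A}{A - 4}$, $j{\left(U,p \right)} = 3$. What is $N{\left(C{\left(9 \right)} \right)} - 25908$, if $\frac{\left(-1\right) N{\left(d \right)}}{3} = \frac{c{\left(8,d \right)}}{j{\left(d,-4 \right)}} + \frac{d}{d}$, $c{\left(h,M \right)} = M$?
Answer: $- \frac{129568}{5} \approx -25914.0$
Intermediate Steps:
$C{\left(A \right)} = \frac{4 + A}{-4 + A}$
$N{\left(d \right)} = -3 - d$ ($N{\left(d \right)} = - 3 \left(\frac{d}{3} + \frac{d}{d}\right) = - 3 \left(d \frac{1}{3} + 1\right) = - 3 \left(\frac{d}{3} + 1\right) = - 3 \left(1 + \frac{d}{3}\right) = -3 - d$)
$N{\left(C{\left(9 \right)} \right)} - 25908 = \left(-3 - \frac{4 + 9}{-4 + 9}\right) - 25908 = \left(-3 - \frac{1}{5} \cdot 13\right) - 25908 = \left(-3 - \frac{13}{5}\right) - 25908 = - \frac{28}{5} - 25908 = - \frac{129568}{5}$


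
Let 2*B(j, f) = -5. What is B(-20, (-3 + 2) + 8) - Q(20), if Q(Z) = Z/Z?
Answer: -7/2 ≈ -3.5000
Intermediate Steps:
Q(Z) = 1
B(j, f) = -5/2 (B(j, f) = (1/2)*(-5) = -5/2)
B(-20, (-3 + 2) + 8) - Q(20) = -5/2 - 1*1 = -5/2 - 1 = -7/2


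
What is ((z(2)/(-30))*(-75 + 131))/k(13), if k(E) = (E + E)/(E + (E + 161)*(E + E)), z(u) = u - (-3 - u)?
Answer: -34202/15 ≈ -2280.1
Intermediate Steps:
z(u) = 3 + 2*u (z(u) = u + (3 + u) = 3 + 2*u)
k(E) = 2*E/(E + 2*E*(161 + E)) (k(E) = (2*E)/(E + (161 + E)*(2*E)) = (2*E)/(E + 2*E*(161 + E)) = 2*E/(E + 2*E*(161 + E)))
((z(2)/(-30))*(-75 + 131))/k(13) = (((3 + 2*2)/(-30))*(-75 + 131))/((2/(323 + 2*13))) = (((3 + 4)*(-1/30))*56)/((2/(323 + 26))) = ((7*(-1/30))*56)/((2/349)) = (-7/30*56)/((2*(1/349))) = -196/(15*2/349) = -196/15*349/2 = -34202/15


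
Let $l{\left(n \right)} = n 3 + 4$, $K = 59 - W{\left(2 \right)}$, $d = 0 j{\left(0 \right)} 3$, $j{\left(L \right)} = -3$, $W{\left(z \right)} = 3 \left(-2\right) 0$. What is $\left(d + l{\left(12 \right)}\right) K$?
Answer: $2360$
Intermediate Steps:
$W{\left(z \right)} = 0$ ($W{\left(z \right)} = \left(-6\right) 0 = 0$)
$d = 0$ ($d = 0 \left(-3\right) 3 = 0 \cdot 3 = 0$)
$K = 59$ ($K = 59 - 0 = 59 + 0 = 59$)
$l{\left(n \right)} = 4 + 3 n$ ($l{\left(n \right)} = 3 n + 4 = 4 + 3 n$)
$\left(d + l{\left(12 \right)}\right) K = \left(0 + \left(4 + 3 \cdot 12\right)\right) 59 = \left(0 + \left(4 + 36\right)\right) 59 = \left(0 + 40\right) 59 = 40 \cdot 59 = 2360$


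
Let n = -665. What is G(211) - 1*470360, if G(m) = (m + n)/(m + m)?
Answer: -99246187/211 ≈ -4.7036e+5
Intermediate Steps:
G(m) = (-665 + m)/(2*m) (G(m) = (m - 665)/(m + m) = (-665 + m)/((2*m)) = (-665 + m)*(1/(2*m)) = (-665 + m)/(2*m))
G(211) - 1*470360 = (½)*(-665 + 211)/211 - 1*470360 = (½)*(1/211)*(-454) - 470360 = -227/211 - 470360 = -99246187/211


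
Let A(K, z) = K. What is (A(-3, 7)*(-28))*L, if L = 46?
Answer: 3864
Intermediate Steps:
(A(-3, 7)*(-28))*L = -3*(-28)*46 = 84*46 = 3864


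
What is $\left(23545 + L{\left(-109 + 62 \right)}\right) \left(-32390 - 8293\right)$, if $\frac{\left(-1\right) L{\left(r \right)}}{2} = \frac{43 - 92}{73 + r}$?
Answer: $- \frac{12454449522}{13} \approx -9.5803 \cdot 10^{8}$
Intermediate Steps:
$L{\left(r \right)} = \frac{98}{73 + r}$ ($L{\left(r \right)} = - 2 \frac{43 - 92}{73 + r} = - 2 \left(- \frac{49}{73 + r}\right) = \frac{98}{73 + r}$)
$\left(23545 + L{\left(-109 + 62 \right)}\right) \left(-32390 - 8293\right) = \left(23545 + \frac{98}{73 + \left(-109 + 62\right)}\right) \left(-32390 - 8293\right) = \left(23545 + \frac{98}{73 - 47}\right) \left(-40683\right) = \left(23545 + \frac{98}{26}\right) \left(-40683\right) = \left(23545 + 98 \cdot \frac{1}{26}\right) \left(-40683\right) = \left(23545 + \frac{49}{13}\right) \left(-40683\right) = \frac{306134}{13} \left(-40683\right) = - \frac{12454449522}{13}$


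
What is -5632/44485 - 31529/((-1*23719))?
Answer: 1268982157/1055139715 ≈ 1.2027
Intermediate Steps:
-5632/44485 - 31529/((-1*23719)) = -5632*1/44485 - 31529/(-23719) = -5632/44485 - 31529*(-1/23719) = -5632/44485 + 31529/23719 = 1268982157/1055139715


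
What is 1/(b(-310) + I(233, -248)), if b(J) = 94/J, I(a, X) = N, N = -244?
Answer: -155/37867 ≈ -0.0040933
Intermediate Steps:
I(a, X) = -244
1/(b(-310) + I(233, -248)) = 1/(94/(-310) - 244) = 1/(94*(-1/310) - 244) = 1/(-47/155 - 244) = 1/(-37867/155) = -155/37867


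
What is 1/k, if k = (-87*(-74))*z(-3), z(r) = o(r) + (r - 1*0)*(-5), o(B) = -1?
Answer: 1/90132 ≈ 1.1095e-5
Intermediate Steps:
z(r) = -1 - 5*r (z(r) = -1 + (r - 1*0)*(-5) = -1 + (r + 0)*(-5) = -1 + r*(-5) = -1 - 5*r)
k = 90132 (k = (-87*(-74))*(-1 - 5*(-3)) = 6438*(-1 + 15) = 6438*14 = 90132)
1/k = 1/90132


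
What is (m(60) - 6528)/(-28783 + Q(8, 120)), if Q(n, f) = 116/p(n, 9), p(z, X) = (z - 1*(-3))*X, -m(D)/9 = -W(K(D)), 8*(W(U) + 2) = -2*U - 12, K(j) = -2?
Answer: 28215/123887 ≈ 0.22775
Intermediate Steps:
W(U) = -7/2 - U/4 (W(U) = -2 + (-2*U - 12)/8 = -2 + (-12 - 2*U)/8 = -2 + (-3/2 - U/4) = -7/2 - U/4)
m(D) = -27 (m(D) = -(-9)*(-7/2 - 1/4*(-2)) = -(-9)*(-7/2 + 1/2) = -(-9)*(-3) = -9*3 = -27)
p(z, X) = X*(3 + z) (p(z, X) = (z + 3)*X = (3 + z)*X = X*(3 + z))
Q(n, f) = 116/(27 + 9*n) (Q(n, f) = 116/((9*(3 + n))) = 116/(27 + 9*n))
(m(60) - 6528)/(-28783 + Q(8, 120)) = (-27 - 6528)/(-28783 + 116/(9*(3 + 8))) = -6555/(-28783 + (116/9)/11) = -6555/(-28783 + (116/9)*(1/11)) = -6555/(-28783 + 116/99) = -6555/(-2849401/99) = -6555*(-99/2849401) = 28215/123887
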